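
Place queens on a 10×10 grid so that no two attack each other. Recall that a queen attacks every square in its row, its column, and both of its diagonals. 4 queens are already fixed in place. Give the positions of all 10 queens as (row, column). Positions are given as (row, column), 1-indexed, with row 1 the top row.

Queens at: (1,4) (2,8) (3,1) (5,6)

Row 4: attacked by (1,4)→{1,4,7}; (2,8)→{6,8,10}; (3,1)→{1,2}; (5,6)→{5,6,7}. Safe: 3, 9. Place at column 9.
Row 6: attacked by (1,4)→{4,9}; (2,8)→{4,8}; (3,1)→{1,4}; (4,9)→{7,9}; (5,6)→{5,6,7}. Safe: 2, 3, 10. Place at column 2.
Row 7: attacked by (1,4)→{4,10}; (2,8)→{3,8}; (3,1)→{1,5}; (4,9)→{6,9}; (5,6)→{4,6,8}; (6,2)→{1,2,3}. Safe: 7. Place at column 7.
Row 8: attacked by (1,4)→{4}; (2,8)→{2,8}; (3,1)→{1,6}; (4,9)→{5,9}; (5,6)→{3,6,9}; (6,2)→{2,4}; (7,7)→{6,7,8}. Safe: 10. Place at column 10.
Row 9: attacked by (1,4)→{4}; (2,8)→{1,8}; (3,1)→{1,7}; (4,9)→{4,9}; (5,6)→{2,6,10}; (6,2)→{2,5}; (7,7)→{5,7,9}; (8,10)→{9,10}. Safe: 3. Place at column 3.
Row 10: attacked by (1,4)→{4}; (2,8)→{8}; (3,1)→{1,8}; (4,9)→{3,9}; (5,6)→{1,6}; (6,2)→{2,6}; (7,7)→{4,7,10}; (8,10)→{8,10}; (9,3)→{2,3,4}. Safe: 5. Place at column 5.
Columns [4, 8, 1, 9, 6, 2, 7, 10, 3, 5], r−c [-3, -6, 2, -5, -1, 4, 0, -2, 6, 5], r+c [5, 10, 4, 13, 11, 8, 14, 18, 12, 15] are all distinct, so no two queens attack.

(1,4) (2,8) (3,1) (4,9) (5,6) (6,2) (7,7) (8,10) (9,3) (10,5)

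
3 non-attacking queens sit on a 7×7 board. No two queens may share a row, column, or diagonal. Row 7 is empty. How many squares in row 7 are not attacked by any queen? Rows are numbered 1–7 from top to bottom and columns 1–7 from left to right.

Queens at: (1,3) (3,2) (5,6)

(1,3) attacks row 7 at column 3.
(3,2) attacks row 7 at column 2 and diagonals 6.
(5,6) attacks row 7 at column 6 and diagonals 4.
Attacked columns: {2, 3, 4, 6}. Safe: {1, 5, 7}.

3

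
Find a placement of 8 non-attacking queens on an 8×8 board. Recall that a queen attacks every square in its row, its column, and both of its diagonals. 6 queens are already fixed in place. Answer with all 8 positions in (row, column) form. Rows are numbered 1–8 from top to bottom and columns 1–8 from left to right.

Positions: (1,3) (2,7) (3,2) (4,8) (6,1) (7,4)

Row 5: attacked by (1,3)→{3,7}; (2,7)→{4,7}; (3,2)→{2,4}; (4,8)→{7,8}; (6,1)→{1,2}; (7,4)→{2,4,6}. Safe: 5. Place at column 5.
Row 8: attacked by (1,3)→{3}; (2,7)→{1,7}; (3,2)→{2,7}; (4,8)→{4,8}; (5,5)→{2,5,8}; (6,1)→{1,3}; (7,4)→{3,4,5}. Safe: 6. Place at column 6.
Columns [3, 7, 2, 8, 5, 1, 4, 6], r−c [-2, -5, 1, -4, 0, 5, 3, 2], r+c [4, 9, 5, 12, 10, 7, 11, 14] are all distinct, so no two queens attack.

(1,3) (2,7) (3,2) (4,8) (5,5) (6,1) (7,4) (8,6)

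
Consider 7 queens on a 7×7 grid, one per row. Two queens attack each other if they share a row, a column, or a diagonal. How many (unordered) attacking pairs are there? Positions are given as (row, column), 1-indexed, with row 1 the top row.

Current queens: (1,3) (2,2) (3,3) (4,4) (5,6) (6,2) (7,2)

Same column: (1,3)–(3,3) (column 3); (2,2)–(6,2) (column 2); (2,2)–(7,2) (column 2); (6,2)–(7,2) (column 2).
Same diagonal: (1,3)–(2,2) (|1−2| = |3−2| = 1); (2,2)–(3,3) (|2−3| = |2−3| = 1); (2,2)–(4,4) (|2−4| = |2−4| = 2); (3,3)–(4,4) (|3−4| = |3−4| = 1); (4,4)–(6,2) (|4−6| = |4−2| = 2).
Total attacking pairs: 9.

9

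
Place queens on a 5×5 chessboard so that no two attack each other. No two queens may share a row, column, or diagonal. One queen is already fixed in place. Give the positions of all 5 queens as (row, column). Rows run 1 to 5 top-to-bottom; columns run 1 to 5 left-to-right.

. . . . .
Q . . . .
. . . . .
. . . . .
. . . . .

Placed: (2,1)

Row 1: attacked by (2,1)→{1,2}. Safe: 3, 4, 5. Place at column 4.
Row 3: attacked by (1,4)→{2,4}; (2,1)→{1,2}. Safe: 3, 5. Place at column 3.
Row 4: attacked by (1,4)→{1,4}; (2,1)→{1,3}; (3,3)→{2,3,4}. Safe: 5. Place at column 5.
Row 5: attacked by (1,4)→{4}; (2,1)→{1,4}; (3,3)→{1,3,5}; (4,5)→{4,5}. Safe: 2. Place at column 2.
Columns [4, 1, 3, 5, 2], r−c [-3, 1, 0, -1, 3], r+c [5, 3, 6, 9, 7] are all distinct, so no two queens attack.

(1,4) (2,1) (3,3) (4,5) (5,2)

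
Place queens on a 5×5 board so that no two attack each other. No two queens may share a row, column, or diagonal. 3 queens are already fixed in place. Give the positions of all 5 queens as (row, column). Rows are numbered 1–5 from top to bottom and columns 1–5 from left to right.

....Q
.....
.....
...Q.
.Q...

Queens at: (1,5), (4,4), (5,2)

Row 2: attacked by (1,5)→{4,5}; (4,4)→{2,4}; (5,2)→{2,5}. Safe: 1, 3. Place at column 3.
Row 3: attacked by (1,5)→{3,5}; (2,3)→{2,3,4}; (4,4)→{3,4,5}; (5,2)→{2,4}. Safe: 1. Place at column 1.
Columns [5, 3, 1, 4, 2], r−c [-4, -1, 2, 0, 3], r+c [6, 5, 4, 8, 7] are all distinct, so no two queens attack.

(1,5) (2,3) (3,1) (4,4) (5,2)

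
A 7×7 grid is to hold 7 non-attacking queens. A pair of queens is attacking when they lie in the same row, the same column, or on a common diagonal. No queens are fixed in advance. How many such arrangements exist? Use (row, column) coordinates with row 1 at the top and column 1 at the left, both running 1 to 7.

40

Branch on row 1: col 1 → 4; col 2 → 7; col 3 → 6; col 4 → 6; col 5 → 6; col 6 → 7; col 7 → 4.
Sum: 4 + 7 + 6 + 6 + 6 + 7 + 4 = 40.
(This is the classic 7-queens count.)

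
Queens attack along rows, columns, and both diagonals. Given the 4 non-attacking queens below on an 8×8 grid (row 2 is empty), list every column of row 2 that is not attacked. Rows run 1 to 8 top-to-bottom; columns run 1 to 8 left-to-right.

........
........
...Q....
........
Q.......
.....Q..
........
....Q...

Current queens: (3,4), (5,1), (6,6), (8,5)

(3,4) attacks row 2 at column 4 and diagonals 3, 5.
(5,1) attacks row 2 at column 1 and diagonals 4.
(6,6) attacks row 2 at column 6 and diagonals 2.
(8,5) attacks row 2 at column 5.
Attacked columns: {1, 2, 3, 4, 5, 6}. Safe: {7, 8}.

columns 7, 8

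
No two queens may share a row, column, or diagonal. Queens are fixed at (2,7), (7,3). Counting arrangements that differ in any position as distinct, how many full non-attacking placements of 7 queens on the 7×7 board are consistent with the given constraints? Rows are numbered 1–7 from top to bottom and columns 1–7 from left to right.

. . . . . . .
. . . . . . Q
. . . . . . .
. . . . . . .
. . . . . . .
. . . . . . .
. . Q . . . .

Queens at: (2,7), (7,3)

2

Branch on row 1: col 1 → 0; col 2 → 0; col 4 → 1; col 5 → 1.
Sum: 0 + 0 + 1 + 1 = 2.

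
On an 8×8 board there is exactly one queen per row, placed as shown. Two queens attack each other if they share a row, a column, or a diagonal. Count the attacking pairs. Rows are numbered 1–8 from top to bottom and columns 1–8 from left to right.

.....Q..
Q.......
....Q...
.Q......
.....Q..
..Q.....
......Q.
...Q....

1

Same column: (1,6)–(5,6) (column 6).
Total attacking pairs: 1.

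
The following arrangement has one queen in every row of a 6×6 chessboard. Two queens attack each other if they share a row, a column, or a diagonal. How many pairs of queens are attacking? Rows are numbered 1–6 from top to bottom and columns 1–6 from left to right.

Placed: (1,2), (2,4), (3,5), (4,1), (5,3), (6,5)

3

Same column: (3,5)–(6,5) (column 5).
Same diagonal: (2,4)–(3,5) (|2−3| = |4−5| = 1); (3,5)–(5,3) (|3−5| = |5−3| = 2).
Total attacking pairs: 3.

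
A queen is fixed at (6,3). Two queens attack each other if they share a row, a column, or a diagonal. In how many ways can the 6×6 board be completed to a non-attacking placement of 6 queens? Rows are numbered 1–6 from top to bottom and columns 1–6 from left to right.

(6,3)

1

Branch on row 1: col 1 → 0; col 2 → 0; col 4 → 1; col 5 → 0; col 6 → 0.
Sum: 0 + 0 + 1 + 0 + 0 = 1.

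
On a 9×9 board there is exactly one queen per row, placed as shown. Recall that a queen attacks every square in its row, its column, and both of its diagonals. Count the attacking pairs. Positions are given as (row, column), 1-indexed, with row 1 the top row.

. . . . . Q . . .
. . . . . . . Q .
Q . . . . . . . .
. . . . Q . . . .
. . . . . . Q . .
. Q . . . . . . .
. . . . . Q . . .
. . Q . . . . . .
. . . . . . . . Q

1

Same column: (1,6)–(7,6) (column 6).
Total attacking pairs: 1.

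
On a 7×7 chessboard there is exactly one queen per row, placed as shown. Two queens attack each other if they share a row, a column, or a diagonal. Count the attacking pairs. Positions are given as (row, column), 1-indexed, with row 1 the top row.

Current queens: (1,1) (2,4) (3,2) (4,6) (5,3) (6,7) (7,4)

Same column: (2,4)–(7,4) (column 4).
Same diagonal: (2,4)–(4,6) (|2−4| = |4−6| = 2).
Total attacking pairs: 2.

2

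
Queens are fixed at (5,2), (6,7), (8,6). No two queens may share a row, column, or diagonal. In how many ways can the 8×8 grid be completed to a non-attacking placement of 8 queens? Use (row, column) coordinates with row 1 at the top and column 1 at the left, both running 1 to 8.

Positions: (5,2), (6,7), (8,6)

2

Branch on row 1: col 1 → 0; col 3 → 0; col 4 → 1; col 5 → 1; col 8 → 0.
Sum: 0 + 0 + 1 + 1 + 0 = 2.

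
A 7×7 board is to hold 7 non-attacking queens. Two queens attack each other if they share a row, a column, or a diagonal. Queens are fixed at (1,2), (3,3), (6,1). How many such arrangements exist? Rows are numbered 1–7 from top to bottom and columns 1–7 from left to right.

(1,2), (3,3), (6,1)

Branch on row 2: col 6 → 1; col 7 → 0.
Sum: 1 + 0 = 1.

1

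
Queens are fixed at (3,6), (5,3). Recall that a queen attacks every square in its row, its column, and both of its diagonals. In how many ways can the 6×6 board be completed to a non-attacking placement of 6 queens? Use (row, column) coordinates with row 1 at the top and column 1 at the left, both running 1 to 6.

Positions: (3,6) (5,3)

1

Branch on row 1: col 1 → 0; col 2 → 1; col 5 → 0.
Sum: 0 + 1 + 0 = 1.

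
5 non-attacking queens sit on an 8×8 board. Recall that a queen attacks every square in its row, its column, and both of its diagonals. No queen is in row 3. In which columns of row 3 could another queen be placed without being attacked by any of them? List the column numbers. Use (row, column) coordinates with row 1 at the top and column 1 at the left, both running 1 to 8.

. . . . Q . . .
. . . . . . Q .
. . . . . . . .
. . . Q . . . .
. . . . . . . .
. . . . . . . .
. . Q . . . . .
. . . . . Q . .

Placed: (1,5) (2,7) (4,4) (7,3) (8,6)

(1,5) attacks row 3 at column 5 and diagonals 3, 7.
(2,7) attacks row 3 at column 7 and diagonals 6, 8.
(4,4) attacks row 3 at column 4 and diagonals 3, 5.
(7,3) attacks row 3 at column 3 and diagonals 7.
(8,6) attacks row 3 at column 6 and diagonals 1.
Attacked columns: {1, 3, 4, 5, 6, 7, 8}. Safe: {2}.

columns 2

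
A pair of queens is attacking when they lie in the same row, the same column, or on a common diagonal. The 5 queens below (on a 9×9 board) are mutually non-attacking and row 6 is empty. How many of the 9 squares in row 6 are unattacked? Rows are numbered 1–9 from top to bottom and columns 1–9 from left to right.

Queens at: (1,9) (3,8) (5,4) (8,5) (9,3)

2

(1,9) attacks row 6 at column 9 and diagonals 4.
(3,8) attacks row 6 at column 8 and diagonals 5.
(5,4) attacks row 6 at column 4 and diagonals 3, 5.
(8,5) attacks row 6 at column 5 and diagonals 3, 7.
(9,3) attacks row 6 at column 3 and diagonals 6.
Attacked columns: {3, 4, 5, 6, 7, 8, 9}. Safe: {1, 2}.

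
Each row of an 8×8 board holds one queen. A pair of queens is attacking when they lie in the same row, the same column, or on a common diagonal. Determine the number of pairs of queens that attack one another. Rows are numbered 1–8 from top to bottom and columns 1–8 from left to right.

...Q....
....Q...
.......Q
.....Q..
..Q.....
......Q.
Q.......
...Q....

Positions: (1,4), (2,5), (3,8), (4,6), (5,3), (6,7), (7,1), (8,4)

Same column: (1,4)–(8,4) (column 4).
Same diagonal: (1,4)–(2,5) (|1−2| = |4−5| = 1); (5,3)–(7,1) (|5−7| = |3−1| = 2).
Total attacking pairs: 3.

3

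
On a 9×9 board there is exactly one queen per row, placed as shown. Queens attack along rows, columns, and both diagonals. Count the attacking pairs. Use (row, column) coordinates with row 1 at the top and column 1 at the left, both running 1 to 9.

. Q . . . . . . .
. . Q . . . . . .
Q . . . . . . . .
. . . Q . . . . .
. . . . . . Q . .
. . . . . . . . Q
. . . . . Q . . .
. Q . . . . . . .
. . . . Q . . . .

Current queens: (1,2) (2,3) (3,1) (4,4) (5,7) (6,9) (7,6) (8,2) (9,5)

2

Same column: (1,2)–(8,2) (column 2).
Same diagonal: (1,2)–(2,3) (|1−2| = |2−3| = 1).
Total attacking pairs: 2.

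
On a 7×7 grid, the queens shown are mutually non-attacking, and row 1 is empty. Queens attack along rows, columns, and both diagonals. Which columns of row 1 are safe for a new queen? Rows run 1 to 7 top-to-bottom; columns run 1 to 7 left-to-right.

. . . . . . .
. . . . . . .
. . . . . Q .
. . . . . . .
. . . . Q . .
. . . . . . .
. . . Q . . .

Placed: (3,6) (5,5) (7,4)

columns 2, 3, 7

(3,6) attacks row 1 at column 6 and diagonals 4.
(5,5) attacks row 1 at column 5 and diagonals 1.
(7,4) attacks row 1 at column 4.
Attacked columns: {1, 4, 5, 6}. Safe: {2, 3, 7}.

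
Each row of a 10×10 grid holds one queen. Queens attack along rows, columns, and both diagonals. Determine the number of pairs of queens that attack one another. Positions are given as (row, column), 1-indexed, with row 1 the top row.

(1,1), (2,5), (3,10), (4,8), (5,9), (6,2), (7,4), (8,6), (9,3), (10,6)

Same column: (8,6)–(10,6) (column 6).
Same diagonal: (4,8)–(5,9) (|4−5| = |8−9| = 1); (4,8)–(9,3) (|4−9| = |8−3| = 5); (5,9)–(8,6) (|5−8| = |9−6| = 3); (6,2)–(10,6) (|6−10| = |2−6| = 4).
Total attacking pairs: 5.

5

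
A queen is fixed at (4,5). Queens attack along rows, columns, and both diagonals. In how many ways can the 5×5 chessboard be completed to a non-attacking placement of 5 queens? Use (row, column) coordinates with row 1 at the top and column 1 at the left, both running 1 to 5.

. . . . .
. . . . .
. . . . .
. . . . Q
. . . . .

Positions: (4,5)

Branch on row 1: col 1 → 1; col 3 → 0; col 4 → 1.
Sum: 1 + 0 + 1 = 2.

2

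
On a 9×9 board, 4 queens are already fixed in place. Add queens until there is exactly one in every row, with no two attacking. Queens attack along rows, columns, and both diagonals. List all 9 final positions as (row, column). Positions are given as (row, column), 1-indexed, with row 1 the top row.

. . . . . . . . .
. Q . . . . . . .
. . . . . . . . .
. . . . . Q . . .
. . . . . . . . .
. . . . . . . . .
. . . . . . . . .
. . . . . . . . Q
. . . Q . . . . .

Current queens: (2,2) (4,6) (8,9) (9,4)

Row 1: attacked by (2,2)→{1,2,3}; (4,6)→{3,6,9}; (8,9)→{2,9}; (9,4)→{4}. Safe: 5, 7, 8. Place at column 7.
Row 3: attacked by (1,7)→{5,7,9}; (2,2)→{1,2,3}; (4,6)→{5,6,7}; (8,9)→{4,9}; (9,4)→{4}. Safe: 8. Place at column 8.
Row 5: attacked by (1,7)→{3,7}; (2,2)→{2,5}; (3,8)→{6,8}; (4,6)→{5,6,7}; (8,9)→{6,9}; (9,4)→{4,8}. Safe: 1. Place at column 1.
Row 6: attacked by (1,7)→{2,7}; (2,2)→{2,6}; (3,8)→{5,8}; (4,6)→{4,6,8}; (5,1)→{1,2}; (8,9)→{7,9}; (9,4)→{1,4,7}. Safe: 3. Place at column 3.
Row 7: attacked by (1,7)→{1,7}; (2,2)→{2,7}; (3,8)→{4,8}; (4,6)→{3,6,9}; (5,1)→{1,3}; (6,3)→{2,3,4}; (8,9)→{8,9}; (9,4)→{2,4,6}. Safe: 5. Place at column 5.
Columns [7, 2, 8, 6, 1, 3, 5, 9, 4], r−c [-6, 0, -5, -2, 4, 3, 2, -1, 5], r+c [8, 4, 11, 10, 6, 9, 12, 17, 13] are all distinct, so no two queens attack.

(1,7) (2,2) (3,8) (4,6) (5,1) (6,3) (7,5) (8,9) (9,4)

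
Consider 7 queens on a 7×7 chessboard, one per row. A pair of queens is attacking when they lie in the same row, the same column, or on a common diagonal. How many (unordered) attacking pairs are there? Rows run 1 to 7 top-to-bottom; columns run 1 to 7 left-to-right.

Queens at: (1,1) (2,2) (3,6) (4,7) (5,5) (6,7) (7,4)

6

Same column: (4,7)–(6,7) (column 7).
Same diagonal: (1,1)–(2,2) (|1−2| = |1−2| = 1); (1,1)–(5,5) (|1−5| = |1−5| = 4); (2,2)–(5,5) (|2−5| = |2−5| = 3); (3,6)–(4,7) (|3−4| = |6−7| = 1); (4,7)–(7,4) (|4−7| = |7−4| = 3).
Total attacking pairs: 6.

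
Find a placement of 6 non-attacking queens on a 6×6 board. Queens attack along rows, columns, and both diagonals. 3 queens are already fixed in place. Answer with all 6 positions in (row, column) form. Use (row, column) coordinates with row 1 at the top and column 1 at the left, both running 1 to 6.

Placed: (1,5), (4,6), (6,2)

(1,5) (2,3) (3,1) (4,6) (5,4) (6,2)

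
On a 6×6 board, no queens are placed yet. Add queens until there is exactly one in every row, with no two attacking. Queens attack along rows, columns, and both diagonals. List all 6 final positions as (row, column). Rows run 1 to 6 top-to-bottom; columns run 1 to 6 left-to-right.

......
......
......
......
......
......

Row 1: Safe: 1, 2, 3, 4, 5, 6. Place at column 2.
Row 2: attacked by (1,2)→{1,2,3}. Safe: 4, 5, 6. Place at column 4.
Row 3: attacked by (1,2)→{2,4}; (2,4)→{3,4,5}. Safe: 1, 6. Place at column 6.
Row 4: attacked by (1,2)→{2,5}; (2,4)→{2,4,6}; (3,6)→{5,6}. Safe: 1, 3. Place at column 1.
Row 5: attacked by (1,2)→{2,6}; (2,4)→{1,4}; (3,6)→{4,6}; (4,1)→{1,2}. Safe: 3, 5. Place at column 3.
Row 6: attacked by (1,2)→{2}; (2,4)→{4}; (3,6)→{3,6}; (4,1)→{1,3}; (5,3)→{2,3,4}. Safe: 5. Place at column 5.
Columns [2, 4, 6, 1, 3, 5], r−c [-1, -2, -3, 3, 2, 1], r+c [3, 6, 9, 5, 8, 11] are all distinct, so no two queens attack.

(1,2) (2,4) (3,6) (4,1) (5,3) (6,5)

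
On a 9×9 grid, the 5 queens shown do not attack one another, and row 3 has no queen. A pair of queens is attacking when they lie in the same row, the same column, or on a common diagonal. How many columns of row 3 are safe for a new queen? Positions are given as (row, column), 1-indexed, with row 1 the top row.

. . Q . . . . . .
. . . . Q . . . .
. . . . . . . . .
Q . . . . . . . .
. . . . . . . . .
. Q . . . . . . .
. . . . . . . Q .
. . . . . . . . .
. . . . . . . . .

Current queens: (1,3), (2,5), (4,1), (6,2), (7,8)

(1,3) attacks row 3 at column 3 and diagonals 1, 5.
(2,5) attacks row 3 at column 5 and diagonals 4, 6.
(4,1) attacks row 3 at column 1 and diagonals 2.
(6,2) attacks row 3 at column 2 and diagonals 5.
(7,8) attacks row 3 at column 8 and diagonals 4.
Attacked columns: {1, 2, 3, 4, 5, 6, 8}. Safe: {7, 9}.

2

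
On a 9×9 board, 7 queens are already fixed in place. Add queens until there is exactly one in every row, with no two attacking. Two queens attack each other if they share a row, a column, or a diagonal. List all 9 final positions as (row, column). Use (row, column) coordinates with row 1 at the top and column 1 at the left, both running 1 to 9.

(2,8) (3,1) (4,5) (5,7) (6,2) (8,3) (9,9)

Row 1: attacked by (2,8)→{7,8,9}; (3,1)→{1,3}; (4,5)→{2,5,8}; (5,7)→{3,7}; (6,2)→{2,7}; (8,3)→{3}; (9,9)→{1,9}. Safe: 4, 6. Place at column 4.
Row 7: attacked by (1,4)→{4}; (2,8)→{3,8}; (3,1)→{1,5}; (4,5)→{2,5,8}; (5,7)→{5,7,9}; (6,2)→{1,2,3}; (8,3)→{2,3,4}; (9,9)→{7,9}. Safe: 6. Place at column 6.
Columns [4, 8, 1, 5, 7, 2, 6, 3, 9], r−c [-3, -6, 2, -1, -2, 4, 1, 5, 0], r+c [5, 10, 4, 9, 12, 8, 13, 11, 18] are all distinct, so no two queens attack.

(1,4) (2,8) (3,1) (4,5) (5,7) (6,2) (7,6) (8,3) (9,9)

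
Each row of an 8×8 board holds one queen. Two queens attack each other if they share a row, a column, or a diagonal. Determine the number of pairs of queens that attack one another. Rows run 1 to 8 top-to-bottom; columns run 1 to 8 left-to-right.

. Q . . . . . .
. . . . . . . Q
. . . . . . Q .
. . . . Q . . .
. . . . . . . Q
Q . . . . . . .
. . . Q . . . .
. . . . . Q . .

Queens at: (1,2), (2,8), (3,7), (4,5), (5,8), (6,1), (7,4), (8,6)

3

Same column: (2,8)–(5,8) (column 8).
Same diagonal: (1,2)–(4,5) (|1−4| = |2−5| = 3); (2,8)–(3,7) (|2−3| = |8−7| = 1).
Total attacking pairs: 3.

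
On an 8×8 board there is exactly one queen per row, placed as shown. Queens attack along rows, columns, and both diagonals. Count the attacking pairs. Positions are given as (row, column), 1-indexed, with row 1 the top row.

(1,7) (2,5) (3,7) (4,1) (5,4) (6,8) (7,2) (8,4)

3

Same column: (1,7)–(3,7) (column 7); (5,4)–(8,4) (column 4).
Same diagonal: (5,4)–(7,2) (|5−7| = |4−2| = 2).
Total attacking pairs: 3.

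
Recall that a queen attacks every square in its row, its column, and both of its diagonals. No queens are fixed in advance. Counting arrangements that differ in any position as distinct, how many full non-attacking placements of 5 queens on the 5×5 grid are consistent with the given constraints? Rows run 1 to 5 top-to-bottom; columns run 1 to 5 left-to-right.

10

Branch on row 1: col 1 → 2; col 2 → 2; col 3 → 2; col 4 → 2; col 5 → 2.
Sum: 2 + 2 + 2 + 2 + 2 = 10.
(This is the classic 5-queens count.)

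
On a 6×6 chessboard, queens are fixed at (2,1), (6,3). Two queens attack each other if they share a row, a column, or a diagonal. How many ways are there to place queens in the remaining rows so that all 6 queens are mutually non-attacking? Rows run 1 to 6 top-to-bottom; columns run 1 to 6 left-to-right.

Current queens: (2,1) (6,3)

1

Branch on row 1: col 4 → 1; col 5 → 0; col 6 → 0.
Sum: 1 + 0 + 0 = 1.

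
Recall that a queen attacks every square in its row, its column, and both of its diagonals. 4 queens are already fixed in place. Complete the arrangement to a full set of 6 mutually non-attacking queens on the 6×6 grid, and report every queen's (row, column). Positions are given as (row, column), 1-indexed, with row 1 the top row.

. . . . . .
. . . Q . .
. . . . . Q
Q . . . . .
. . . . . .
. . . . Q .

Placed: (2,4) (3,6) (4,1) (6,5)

Row 1: attacked by (2,4)→{3,4,5}; (3,6)→{4,6}; (4,1)→{1,4}; (6,5)→{5}. Safe: 2. Place at column 2.
Row 5: attacked by (1,2)→{2,6}; (2,4)→{1,4}; (3,6)→{4,6}; (4,1)→{1,2}; (6,5)→{4,5,6}. Safe: 3. Place at column 3.
Columns [2, 4, 6, 1, 3, 5], r−c [-1, -2, -3, 3, 2, 1], r+c [3, 6, 9, 5, 8, 11] are all distinct, so no two queens attack.

(1,2) (2,4) (3,6) (4,1) (5,3) (6,5)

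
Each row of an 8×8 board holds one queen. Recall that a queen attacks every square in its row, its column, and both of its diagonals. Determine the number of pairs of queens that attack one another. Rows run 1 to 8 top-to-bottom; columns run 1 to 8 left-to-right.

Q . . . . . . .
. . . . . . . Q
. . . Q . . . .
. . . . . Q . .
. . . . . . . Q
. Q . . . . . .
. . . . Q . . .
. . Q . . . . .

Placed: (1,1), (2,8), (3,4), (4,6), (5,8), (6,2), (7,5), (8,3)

2

Same column: (2,8)–(5,8) (column 8).
Same diagonal: (2,8)–(4,6) (|2−4| = |8−6| = 2).
Total attacking pairs: 2.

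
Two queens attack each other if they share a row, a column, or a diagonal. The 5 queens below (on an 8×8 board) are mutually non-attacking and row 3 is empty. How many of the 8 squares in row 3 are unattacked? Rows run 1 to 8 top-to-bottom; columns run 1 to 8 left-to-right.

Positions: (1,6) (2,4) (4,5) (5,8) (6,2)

2

(1,6) attacks row 3 at column 6 and diagonals 4, 8.
(2,4) attacks row 3 at column 4 and diagonals 3, 5.
(4,5) attacks row 3 at column 5 and diagonals 4, 6.
(5,8) attacks row 3 at column 8 and diagonals 6.
(6,2) attacks row 3 at column 2 and diagonals 5.
Attacked columns: {2, 3, 4, 5, 6, 8}. Safe: {1, 7}.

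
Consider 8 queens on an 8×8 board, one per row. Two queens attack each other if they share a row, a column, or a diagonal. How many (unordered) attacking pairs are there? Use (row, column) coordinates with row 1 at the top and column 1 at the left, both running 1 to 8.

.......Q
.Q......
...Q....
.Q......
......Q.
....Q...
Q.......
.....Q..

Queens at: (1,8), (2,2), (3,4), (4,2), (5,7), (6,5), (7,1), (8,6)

2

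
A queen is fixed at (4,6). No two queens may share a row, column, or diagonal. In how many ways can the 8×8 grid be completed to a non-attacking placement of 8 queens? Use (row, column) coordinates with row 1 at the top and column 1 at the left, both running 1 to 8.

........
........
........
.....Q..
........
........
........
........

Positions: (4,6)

12

Branch on row 1: col 1 → 2; col 2 → 1; col 4 → 1; col 5 → 6; col 7 → 1; col 8 → 1.
Sum: 2 + 1 + 1 + 6 + 1 + 1 = 12.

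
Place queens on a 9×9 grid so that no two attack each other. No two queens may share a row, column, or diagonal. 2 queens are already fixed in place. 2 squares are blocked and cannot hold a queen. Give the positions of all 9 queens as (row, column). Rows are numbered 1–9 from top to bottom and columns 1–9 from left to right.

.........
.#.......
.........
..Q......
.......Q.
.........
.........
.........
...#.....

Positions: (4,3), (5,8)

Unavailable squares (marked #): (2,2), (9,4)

Row 1: attacked by (4,3)→{3,6}; (5,8)→{4,8}. Safe: 1, 2, 5, 7, 9. Place at column 2.
Row 2: attacked by (1,2)→{1,2,3}; (4,3)→{1,3,5}; (5,8)→{5,8}. Blocked: 2. Safe: 4, 6, 7, 9. Place at column 9.
Row 3: attacked by (1,2)→{2,4}; (2,9)→{8,9}; (4,3)→{2,3,4}; (5,8)→{6,8}. Safe: 1, 5, 7. Place at column 5.
Row 6: attacked by (1,2)→{2,7}; (2,9)→{5,9}; (3,5)→{2,5,8}; (4,3)→{1,3,5}; (5,8)→{7,8,9}. Safe: 4, 6. Place at column 4.
Row 7: attacked by (1,2)→{2,8}; (2,9)→{4,9}; (3,5)→{1,5,9}; (4,3)→{3,6}; (5,8)→{6,8}; (6,4)→{3,4,5}. Safe: 7. Place at column 7.
Row 8: attacked by (1,2)→{2,9}; (2,9)→{3,9}; (3,5)→{5}; (4,3)→{3,7}; (5,8)→{5,8}; (6,4)→{2,4,6}; (7,7)→{6,7,8}. Safe: 1. Place at column 1.
Row 9: attacked by (1,2)→{2}; (2,9)→{2,9}; (3,5)→{5}; (4,3)→{3,8}; (5,8)→{4,8}; (6,4)→{1,4,7}; (7,7)→{5,7,9}; (8,1)→{1,2}. Blocked: 4. Safe: 6. Place at column 6.
Columns [2, 9, 5, 3, 8, 4, 7, 1, 6], r−c [-1, -7, -2, 1, -3, 2, 0, 7, 3], r+c [3, 11, 8, 7, 13, 10, 14, 9, 15] are all distinct, so no two queens attack.

(1,2) (2,9) (3,5) (4,3) (5,8) (6,4) (7,7) (8,1) (9,6)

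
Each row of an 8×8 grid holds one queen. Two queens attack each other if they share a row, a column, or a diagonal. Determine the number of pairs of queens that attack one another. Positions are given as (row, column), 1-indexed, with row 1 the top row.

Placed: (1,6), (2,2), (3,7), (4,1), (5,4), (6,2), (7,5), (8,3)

1

Same column: (2,2)–(6,2) (column 2).
Total attacking pairs: 1.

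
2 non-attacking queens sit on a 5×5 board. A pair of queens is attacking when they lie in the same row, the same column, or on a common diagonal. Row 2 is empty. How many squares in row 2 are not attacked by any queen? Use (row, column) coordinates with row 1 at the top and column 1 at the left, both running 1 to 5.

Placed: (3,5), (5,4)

(3,5) attacks row 2 at column 5 and diagonals 4.
(5,4) attacks row 2 at column 4 and diagonals 1.
Attacked columns: {1, 4, 5}. Safe: {2, 3}.

2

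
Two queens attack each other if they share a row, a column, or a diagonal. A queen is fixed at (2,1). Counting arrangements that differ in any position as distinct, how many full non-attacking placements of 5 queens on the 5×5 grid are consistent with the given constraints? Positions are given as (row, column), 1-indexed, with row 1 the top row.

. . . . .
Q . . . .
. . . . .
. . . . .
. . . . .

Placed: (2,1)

Branch on row 1: col 3 → 1; col 4 → 1; col 5 → 0.
Sum: 1 + 1 + 0 = 2.

2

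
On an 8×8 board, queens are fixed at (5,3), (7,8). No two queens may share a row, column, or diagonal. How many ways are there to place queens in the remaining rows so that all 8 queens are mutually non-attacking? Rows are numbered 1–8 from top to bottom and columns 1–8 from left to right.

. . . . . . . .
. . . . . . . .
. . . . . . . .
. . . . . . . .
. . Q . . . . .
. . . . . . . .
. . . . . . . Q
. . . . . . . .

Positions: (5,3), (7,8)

2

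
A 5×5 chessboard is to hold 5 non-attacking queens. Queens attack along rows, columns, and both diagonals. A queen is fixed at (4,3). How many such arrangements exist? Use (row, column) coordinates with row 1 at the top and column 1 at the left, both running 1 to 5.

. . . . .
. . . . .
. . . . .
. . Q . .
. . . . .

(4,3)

2

Branch on row 1: col 1 → 0; col 2 → 1; col 4 → 1; col 5 → 0.
Sum: 0 + 1 + 1 + 0 = 2.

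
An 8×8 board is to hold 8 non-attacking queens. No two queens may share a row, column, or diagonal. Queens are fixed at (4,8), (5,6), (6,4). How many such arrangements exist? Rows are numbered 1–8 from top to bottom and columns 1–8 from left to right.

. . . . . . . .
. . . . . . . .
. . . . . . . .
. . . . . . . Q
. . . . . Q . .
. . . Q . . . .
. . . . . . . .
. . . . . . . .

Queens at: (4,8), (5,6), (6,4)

3

Branch on row 1: col 1 → 0; col 3 → 2; col 7 → 1.
Sum: 0 + 2 + 1 = 3.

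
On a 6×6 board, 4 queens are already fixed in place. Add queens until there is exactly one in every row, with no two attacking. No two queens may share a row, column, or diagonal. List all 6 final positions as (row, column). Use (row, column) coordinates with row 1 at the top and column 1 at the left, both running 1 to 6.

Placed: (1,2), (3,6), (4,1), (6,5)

Row 2: attacked by (1,2)→{1,2,3}; (3,6)→{5,6}; (4,1)→{1,3}; (6,5)→{1,5}. Safe: 4. Place at column 4.
Row 5: attacked by (1,2)→{2,6}; (2,4)→{1,4}; (3,6)→{4,6}; (4,1)→{1,2}; (6,5)→{4,5,6}. Safe: 3. Place at column 3.
Columns [2, 4, 6, 1, 3, 5], r−c [-1, -2, -3, 3, 2, 1], r+c [3, 6, 9, 5, 8, 11] are all distinct, so no two queens attack.

(1,2) (2,4) (3,6) (4,1) (5,3) (6,5)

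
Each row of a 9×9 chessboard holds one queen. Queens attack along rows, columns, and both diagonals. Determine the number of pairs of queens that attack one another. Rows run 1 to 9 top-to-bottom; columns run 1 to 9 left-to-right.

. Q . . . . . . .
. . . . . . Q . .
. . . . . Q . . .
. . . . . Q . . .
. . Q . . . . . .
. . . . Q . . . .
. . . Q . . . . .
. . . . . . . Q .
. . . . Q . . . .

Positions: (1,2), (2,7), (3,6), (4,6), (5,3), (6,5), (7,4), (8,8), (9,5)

Same column: (3,6)–(4,6) (column 6); (6,5)–(9,5) (column 5).
Same diagonal: (2,7)–(3,6) (|2−3| = |7−6| = 1); (6,5)–(7,4) (|6−7| = |5−4| = 1).
Total attacking pairs: 4.

4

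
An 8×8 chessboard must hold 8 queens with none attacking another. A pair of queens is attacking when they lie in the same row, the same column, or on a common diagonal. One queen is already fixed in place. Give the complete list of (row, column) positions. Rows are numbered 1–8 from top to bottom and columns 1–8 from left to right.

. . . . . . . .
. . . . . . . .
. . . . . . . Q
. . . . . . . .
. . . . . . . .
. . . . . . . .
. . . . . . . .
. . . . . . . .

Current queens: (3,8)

(1,4) (2,6) (3,8) (4,2) (5,7) (6,1) (7,3) (8,5)

Row 1: attacked by (3,8)→{6,8}. Safe: 1, 2, 3, 4, 5, 7. Place at column 4.
Row 2: attacked by (1,4)→{3,4,5}; (3,8)→{7,8}. Safe: 1, 2, 6. Place at column 6.
Row 4: attacked by (1,4)→{1,4,7}; (2,6)→{4,6,8}; (3,8)→{7,8}. Safe: 2, 3, 5. Place at column 2.
Row 5: attacked by (1,4)→{4,8}; (2,6)→{3,6}; (3,8)→{6,8}; (4,2)→{1,2,3}. Safe: 5, 7. Place at column 7.
Row 6: attacked by (1,4)→{4}; (2,6)→{2,6}; (3,8)→{5,8}; (4,2)→{2,4}; (5,7)→{6,7,8}. Safe: 1, 3. Place at column 1.
Row 7: attacked by (1,4)→{4}; (2,6)→{1,6}; (3,8)→{4,8}; (4,2)→{2,5}; (5,7)→{5,7}; (6,1)→{1,2}. Safe: 3. Place at column 3.
Row 8: attacked by (1,4)→{4}; (2,6)→{6}; (3,8)→{3,8}; (4,2)→{2,6}; (5,7)→{4,7}; (6,1)→{1,3}; (7,3)→{2,3,4}. Safe: 5. Place at column 5.
Columns [4, 6, 8, 2, 7, 1, 3, 5], r−c [-3, -4, -5, 2, -2, 5, 4, 3], r+c [5, 8, 11, 6, 12, 7, 10, 13] are all distinct, so no two queens attack.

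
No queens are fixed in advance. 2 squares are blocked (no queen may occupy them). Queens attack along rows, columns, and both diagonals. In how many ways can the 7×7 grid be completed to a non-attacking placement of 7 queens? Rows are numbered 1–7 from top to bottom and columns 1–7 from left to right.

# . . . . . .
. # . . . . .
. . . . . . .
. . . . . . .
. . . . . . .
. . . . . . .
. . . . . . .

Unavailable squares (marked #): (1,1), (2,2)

32

Branch on row 1: col 2 → 7; col 3 → 6; col 4 → 5; col 5 → 5; col 6 → 6; col 7 → 3.
Sum: 7 + 6 + 5 + 5 + 6 + 3 = 32.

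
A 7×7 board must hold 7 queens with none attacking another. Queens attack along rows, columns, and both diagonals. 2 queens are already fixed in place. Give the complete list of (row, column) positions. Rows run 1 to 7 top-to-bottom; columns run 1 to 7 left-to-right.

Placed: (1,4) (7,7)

(1,4) (2,1) (3,5) (4,2) (5,6) (6,3) (7,7)

Row 2: attacked by (1,4)→{3,4,5}; (7,7)→{2,7}. Safe: 1, 6. Place at column 1.
Row 3: attacked by (1,4)→{2,4,6}; (2,1)→{1,2}; (7,7)→{3,7}. Safe: 5. Place at column 5.
Row 4: attacked by (1,4)→{1,4,7}; (2,1)→{1,3}; (3,5)→{4,5,6}; (7,7)→{4,7}. Safe: 2. Place at column 2.
Row 5: attacked by (1,4)→{4}; (2,1)→{1,4}; (3,5)→{3,5,7}; (4,2)→{1,2,3}; (7,7)→{5,7}. Safe: 6. Place at column 6.
Row 6: attacked by (1,4)→{4}; (2,1)→{1,5}; (3,5)→{2,5}; (4,2)→{2,4}; (5,6)→{5,6,7}; (7,7)→{6,7}. Safe: 3. Place at column 3.
Columns [4, 1, 5, 2, 6, 3, 7], r−c [-3, 1, -2, 2, -1, 3, 0], r+c [5, 3, 8, 6, 11, 9, 14] are all distinct, so no two queens attack.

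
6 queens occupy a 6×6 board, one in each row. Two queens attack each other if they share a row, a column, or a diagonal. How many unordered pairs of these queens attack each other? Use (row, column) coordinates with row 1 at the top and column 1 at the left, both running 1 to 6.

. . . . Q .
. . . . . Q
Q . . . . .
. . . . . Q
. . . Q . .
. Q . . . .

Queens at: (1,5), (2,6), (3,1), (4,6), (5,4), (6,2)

Same column: (2,6)–(4,6) (column 6).
Same diagonal: (1,5)–(2,6) (|1−2| = |5−6| = 1); (2,6)–(6,2) (|2−6| = |6−2| = 4).
Total attacking pairs: 3.

3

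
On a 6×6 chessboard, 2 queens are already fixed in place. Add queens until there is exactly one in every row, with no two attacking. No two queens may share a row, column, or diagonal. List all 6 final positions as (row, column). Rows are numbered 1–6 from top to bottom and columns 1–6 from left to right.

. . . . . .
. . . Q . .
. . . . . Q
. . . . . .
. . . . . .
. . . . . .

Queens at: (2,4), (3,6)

(1,2) (2,4) (3,6) (4,1) (5,3) (6,5)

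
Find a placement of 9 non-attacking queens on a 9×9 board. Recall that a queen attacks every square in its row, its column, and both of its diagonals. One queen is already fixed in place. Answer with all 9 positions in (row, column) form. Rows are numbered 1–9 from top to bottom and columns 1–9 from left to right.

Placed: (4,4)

Row 1: attacked by (4,4)→{1,4,7}. Safe: 2, 3, 5, 6, 8, 9. Place at column 9.
Row 2: attacked by (1,9)→{8,9}; (4,4)→{2,4,6}. Safe: 1, 3, 5, 7. Place at column 5.
Row 3: attacked by (1,9)→{7,9}; (2,5)→{4,5,6}; (4,4)→{3,4,5}. Safe: 1, 2, 8. Place at column 8.
Row 5: attacked by (1,9)→{5,9}; (2,5)→{2,5,8}; (3,8)→{6,8}; (4,4)→{3,4,5}. Safe: 1, 7. Place at column 1.
Row 6: attacked by (1,9)→{4,9}; (2,5)→{1,5,9}; (3,8)→{5,8}; (4,4)→{2,4,6}; (5,1)→{1,2}. Safe: 3, 7. Place at column 7.
Row 7: attacked by (1,9)→{3,9}; (2,5)→{5}; (3,8)→{4,8}; (4,4)→{1,4,7}; (5,1)→{1,3}; (6,7)→{6,7,8}. Safe: 2. Place at column 2.
Row 8: attacked by (1,9)→{2,9}; (2,5)→{5}; (3,8)→{3,8}; (4,4)→{4,8}; (5,1)→{1,4}; (6,7)→{5,7,9}; (7,2)→{1,2,3}. Safe: 6. Place at column 6.
Row 9: attacked by (1,9)→{1,9}; (2,5)→{5}; (3,8)→{2,8}; (4,4)→{4,9}; (5,1)→{1,5}; (6,7)→{4,7}; (7,2)→{2,4}; (8,6)→{5,6,7}. Safe: 3. Place at column 3.
Columns [9, 5, 8, 4, 1, 7, 2, 6, 3], r−c [-8, -3, -5, 0, 4, -1, 5, 2, 6], r+c [10, 7, 11, 8, 6, 13, 9, 14, 12] are all distinct, so no two queens attack.

(1,9) (2,5) (3,8) (4,4) (5,1) (6,7) (7,2) (8,6) (9,3)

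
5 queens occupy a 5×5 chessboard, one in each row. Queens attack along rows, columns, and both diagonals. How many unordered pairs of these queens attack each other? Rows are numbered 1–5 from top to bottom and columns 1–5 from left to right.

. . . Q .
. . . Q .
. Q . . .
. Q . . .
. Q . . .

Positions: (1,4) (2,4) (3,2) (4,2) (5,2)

6

Same column: (1,4)–(2,4) (column 4); (3,2)–(4,2) (column 2); (3,2)–(5,2) (column 2); (4,2)–(5,2) (column 2).
Same diagonal: (1,4)–(3,2) (|1−3| = |4−2| = 2); (2,4)–(4,2) (|2−4| = |4−2| = 2).
Total attacking pairs: 6.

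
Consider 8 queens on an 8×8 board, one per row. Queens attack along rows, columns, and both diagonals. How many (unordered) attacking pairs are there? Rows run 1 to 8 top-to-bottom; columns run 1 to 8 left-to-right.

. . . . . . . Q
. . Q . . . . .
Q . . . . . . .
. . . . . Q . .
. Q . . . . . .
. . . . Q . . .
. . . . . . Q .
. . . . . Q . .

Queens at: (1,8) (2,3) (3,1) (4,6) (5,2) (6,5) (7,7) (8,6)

3

Same column: (4,6)–(8,6) (column 6).
Same diagonal: (3,1)–(8,6) (|3−8| = |1−6| = 5); (7,7)–(8,6) (|7−8| = |7−6| = 1).
Total attacking pairs: 3.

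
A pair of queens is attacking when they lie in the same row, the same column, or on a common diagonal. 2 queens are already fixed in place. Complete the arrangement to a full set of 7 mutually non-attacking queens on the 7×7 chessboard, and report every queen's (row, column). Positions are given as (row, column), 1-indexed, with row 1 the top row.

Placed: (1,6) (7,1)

(1,6) (2,4) (3,2) (4,7) (5,5) (6,3) (7,1)

Row 2: attacked by (1,6)→{5,6,7}; (7,1)→{1,6}. Safe: 2, 3, 4. Place at column 4.
Row 3: attacked by (1,6)→{4,6}; (2,4)→{3,4,5}; (7,1)→{1,5}. Safe: 2, 7. Place at column 2.
Row 4: attacked by (1,6)→{3,6}; (2,4)→{2,4,6}; (3,2)→{1,2,3}; (7,1)→{1,4}. Safe: 5, 7. Place at column 7.
Row 5: attacked by (1,6)→{2,6}; (2,4)→{1,4,7}; (3,2)→{2,4}; (4,7)→{6,7}; (7,1)→{1,3}. Safe: 5. Place at column 5.
Row 6: attacked by (1,6)→{1,6}; (2,4)→{4}; (3,2)→{2,5}; (4,7)→{5,7}; (5,5)→{4,5,6}; (7,1)→{1,2}. Safe: 3. Place at column 3.
Columns [6, 4, 2, 7, 5, 3, 1], r−c [-5, -2, 1, -3, 0, 3, 6], r+c [7, 6, 5, 11, 10, 9, 8] are all distinct, so no two queens attack.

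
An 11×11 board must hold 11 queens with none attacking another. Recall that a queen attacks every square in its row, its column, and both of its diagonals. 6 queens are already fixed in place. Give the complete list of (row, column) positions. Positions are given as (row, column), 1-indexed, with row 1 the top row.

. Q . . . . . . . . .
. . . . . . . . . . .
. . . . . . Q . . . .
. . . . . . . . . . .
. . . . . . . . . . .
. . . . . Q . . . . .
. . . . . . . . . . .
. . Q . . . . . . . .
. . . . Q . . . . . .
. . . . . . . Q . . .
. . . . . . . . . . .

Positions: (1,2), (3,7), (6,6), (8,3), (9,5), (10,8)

(1,2) (2,4) (3,7) (4,9) (5,11) (6,6) (7,1) (8,3) (9,5) (10,8) (11,10)

Row 2: attacked by (1,2)→{1,2,3}; (3,7)→{6,7,8}; (6,6)→{2,6,10}; (8,3)→{3,9}; (9,5)→{5}; (10,8)→{8}. Safe: 4, 11. Place at column 4.
Row 4: attacked by (1,2)→{2,5}; (2,4)→{2,4,6}; (3,7)→{6,7,8}; (6,6)→{4,6,8}; (8,3)→{3,7}; (9,5)→{5,10}; (10,8)→{2,8}. Safe: 1, 9, 11. Place at column 9.
Row 5: attacked by (1,2)→{2,6}; (2,4)→{1,4,7}; (3,7)→{5,7,9}; (4,9)→{8,9,10}; (6,6)→{5,6,7}; (8,3)→{3,6}; (9,5)→{1,5,9}; (10,8)→{3,8}. Safe: 11. Place at column 11.
Row 7: attacked by (1,2)→{2,8}; (2,4)→{4,9}; (3,7)→{3,7,11}; (4,9)→{6,9}; (5,11)→{9,11}; (6,6)→{5,6,7}; (8,3)→{2,3,4}; (9,5)→{3,5,7}; (10,8)→{5,8,11}. Safe: 1, 10. Place at column 1.
Row 11: attacked by (1,2)→{2}; (2,4)→{4}; (3,7)→{7}; (4,9)→{2,9}; (5,11)→{5,11}; (6,6)→{1,6,11}; (7,1)→{1,5}; (8,3)→{3,6}; (9,5)→{3,5,7}; (10,8)→{7,8,9}. Safe: 10. Place at column 10.
Columns [2, 4, 7, 9, 11, 6, 1, 3, 5, 8, 10], r−c [-1, -2, -4, -5, -6, 0, 6, 5, 4, 2, 1], r+c [3, 6, 10, 13, 16, 12, 8, 11, 14, 18, 21] are all distinct, so no two queens attack.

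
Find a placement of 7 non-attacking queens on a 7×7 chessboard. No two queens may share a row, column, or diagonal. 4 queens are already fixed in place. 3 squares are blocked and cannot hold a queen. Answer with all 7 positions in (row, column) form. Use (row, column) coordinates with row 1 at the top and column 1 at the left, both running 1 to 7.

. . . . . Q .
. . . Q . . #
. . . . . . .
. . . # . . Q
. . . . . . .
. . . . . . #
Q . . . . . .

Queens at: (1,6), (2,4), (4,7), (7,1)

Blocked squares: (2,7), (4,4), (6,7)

(1,6) (2,4) (3,2) (4,7) (5,5) (6,3) (7,1)

Row 3: attacked by (1,6)→{4,6}; (2,4)→{3,4,5}; (4,7)→{6,7}; (7,1)→{1,5}. Safe: 2. Place at column 2.
Row 5: attacked by (1,6)→{2,6}; (2,4)→{1,4,7}; (3,2)→{2,4}; (4,7)→{6,7}; (7,1)→{1,3}. Safe: 5. Place at column 5.
Row 6: attacked by (1,6)→{1,6}; (2,4)→{4}; (3,2)→{2,5}; (4,7)→{5,7}; (5,5)→{4,5,6}; (7,1)→{1,2}. Blocked: 7. Safe: 3. Place at column 3.
Columns [6, 4, 2, 7, 5, 3, 1], r−c [-5, -2, 1, -3, 0, 3, 6], r+c [7, 6, 5, 11, 10, 9, 8] are all distinct, so no two queens attack.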